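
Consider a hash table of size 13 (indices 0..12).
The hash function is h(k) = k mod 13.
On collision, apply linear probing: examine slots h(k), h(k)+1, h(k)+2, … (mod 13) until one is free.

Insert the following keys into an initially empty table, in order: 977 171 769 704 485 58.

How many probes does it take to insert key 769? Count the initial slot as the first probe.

Insert 977: h=2, slot 2 empty -> index 2.
Insert 171: h=2, slot 2 occupied -> index 3.
Insert 769: h=2, slots 2,3 occupied -> index 4.
Insert 704: h=2, slots 2,3,4 occupied -> index 5.
Insert 485: h=4, slots 4,5 occupied -> index 6.
Insert 58: h=6, slot 6 occupied -> index 7.
Table: [∅, ∅, 977, 171, 769, 704, 485, 58, ∅, ∅, ∅, ∅, ∅]

3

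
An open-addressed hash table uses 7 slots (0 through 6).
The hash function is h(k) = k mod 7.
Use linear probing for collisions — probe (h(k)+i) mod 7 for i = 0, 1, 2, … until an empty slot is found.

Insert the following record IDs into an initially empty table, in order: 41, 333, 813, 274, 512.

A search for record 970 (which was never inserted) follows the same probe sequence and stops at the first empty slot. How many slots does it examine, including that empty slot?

2

41: h=6 -> slot 6
333: h=4 -> slot 4
813: h=1 -> slot 1
274: h=1, probe 1,2 -> slot 2
512: h=1, probe 1,2,3 -> slot 3
Table: [-, 813, 274, 512, 333, -, 41]
Lookup 970: h=4, probe 4,5 → slot 5 empty, not found.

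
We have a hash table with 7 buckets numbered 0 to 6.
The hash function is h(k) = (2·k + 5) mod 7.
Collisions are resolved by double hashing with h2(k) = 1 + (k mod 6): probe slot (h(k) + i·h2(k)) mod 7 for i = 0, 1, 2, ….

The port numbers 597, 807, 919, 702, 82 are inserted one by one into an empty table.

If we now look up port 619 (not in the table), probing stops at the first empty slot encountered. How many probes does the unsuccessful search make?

5

597: h=2 -> slot 2
807: h=2, h2=4, probe 2,6 -> slot 6
919: h=2, h2=2, probe 2,4 -> slot 4
702: h=2, h2=1, probe 2,3 -> slot 3
82: h=1 -> slot 1
Table: [—, 82, 597, 702, 919, —, 807]
Lookup 619: h=4, h2=2, probe 4,6,1,3,5 → slot 5 empty, not found.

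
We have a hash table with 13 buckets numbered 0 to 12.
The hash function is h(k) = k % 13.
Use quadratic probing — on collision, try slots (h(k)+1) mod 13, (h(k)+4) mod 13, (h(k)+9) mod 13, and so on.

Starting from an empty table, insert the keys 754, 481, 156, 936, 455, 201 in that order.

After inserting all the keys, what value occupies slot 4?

156

754 hashes to 0; slot 0 is free → place at 0.
481 hashes to 0; 0 taken → place at 1.
156 hashes to 0; 0,1 taken → place at 4.
936 hashes to 0; 0,1,4 taken → place at 9.
455 hashes to 0; 0,1,4,9 taken → place at 3.
201 hashes to 6; slot 6 is free → place at 6.
Table: [754, 481, -, 455, 156, -, 201, -, -, 936, -, -, -]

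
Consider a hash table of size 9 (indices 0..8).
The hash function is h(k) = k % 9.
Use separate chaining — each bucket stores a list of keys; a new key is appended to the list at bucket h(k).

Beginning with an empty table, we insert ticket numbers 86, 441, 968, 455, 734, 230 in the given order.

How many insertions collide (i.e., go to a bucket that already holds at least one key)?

4

86 -> bucket 5
441 -> bucket 0
968 -> bucket 5 (collision)
455 -> bucket 5 (collision)
734 -> bucket 5 (collision)
230 -> bucket 5 (collision)
Final buckets:
0: 441
1: —
2: —
3: —
4: —
5: 86 -> 968 -> 455 -> 734 -> 230
6: —
7: —
8: —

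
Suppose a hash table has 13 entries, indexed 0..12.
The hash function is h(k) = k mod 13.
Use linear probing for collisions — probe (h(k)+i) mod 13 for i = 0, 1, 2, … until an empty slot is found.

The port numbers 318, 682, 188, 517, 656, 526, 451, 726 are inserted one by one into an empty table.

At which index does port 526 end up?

11

318 hashes to 6; slot 6 is free → place at 6.
682 hashes to 6; 6 taken → place at 7.
188 hashes to 6; 6,7 taken → place at 8.
517 hashes to 10; slot 10 is free → place at 10.
656 hashes to 6; 6,7,8 taken → place at 9.
526 hashes to 6; 6,7,8,9,10 taken → place at 11.
451 hashes to 9; 9,10,11 taken → place at 12.
726 hashes to 11; 11,12 taken → place at 0.
Table: [726, _, _, _, _, _, 318, 682, 188, 656, 517, 526, 451]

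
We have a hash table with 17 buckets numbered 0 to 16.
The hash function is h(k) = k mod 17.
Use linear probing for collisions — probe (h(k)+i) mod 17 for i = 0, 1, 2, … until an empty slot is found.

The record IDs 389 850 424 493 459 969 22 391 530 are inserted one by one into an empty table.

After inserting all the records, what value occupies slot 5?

389: h=15 -> slot 15
850: h=0 -> slot 0
424: h=16 -> slot 16
493: h=0, probe 0,1 -> slot 1
459: h=0, probe 0,1,2 -> slot 2
969: h=0, probe 0,1,2,3 -> slot 3
22: h=5 -> slot 5
391: h=0, probe 0,1,2,3,4 -> slot 4
530: h=3, probe 3,4,5,6 -> slot 6
Table: [850, 493, 459, 969, 391, 22, 530, ., ., ., ., ., ., ., ., 389, 424]

22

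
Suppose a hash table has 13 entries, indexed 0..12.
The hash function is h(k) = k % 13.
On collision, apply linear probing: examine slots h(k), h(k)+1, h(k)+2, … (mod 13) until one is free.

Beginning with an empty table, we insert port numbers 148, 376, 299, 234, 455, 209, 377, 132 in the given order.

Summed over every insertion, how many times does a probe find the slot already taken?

13

148 hashes to 5; slot 5 is free -> place at 5.
376 hashes to 12; slot 12 is free -> place at 12.
299 hashes to 0; slot 0 is free -> place at 0.
234 hashes to 0; 0 taken -> place at 1.
455 hashes to 0; 0,1 taken -> place at 2.
209 hashes to 1; 1,2 taken -> place at 3.
377 hashes to 0; 0,1,2,3 taken -> place at 4.
132 hashes to 2; 2,3,4,5 taken -> place at 6.
Table: [299, 234, 455, 209, 377, 148, 132, —, —, —, —, —, 376]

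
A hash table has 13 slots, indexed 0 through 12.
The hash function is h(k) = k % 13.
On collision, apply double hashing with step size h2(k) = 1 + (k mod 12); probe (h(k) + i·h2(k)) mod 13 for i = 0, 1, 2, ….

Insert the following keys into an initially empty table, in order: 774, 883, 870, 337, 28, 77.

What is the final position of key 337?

Insert 774: h=7, slot 7 empty → index 7.
Insert 883: h=12, slot 12 empty → index 12.
Insert 870: h=12, h2=7, slot 12 occupied → index 6.
Insert 337: h=12, h2=2, slot 12 occupied → index 1.
Insert 28: h=2, slot 2 empty → index 2.
Insert 77: h=12, h2=6, slot 12 occupied → index 5.
Table: [—, 337, 28, —, —, 77, 870, 774, —, —, —, —, 883]

1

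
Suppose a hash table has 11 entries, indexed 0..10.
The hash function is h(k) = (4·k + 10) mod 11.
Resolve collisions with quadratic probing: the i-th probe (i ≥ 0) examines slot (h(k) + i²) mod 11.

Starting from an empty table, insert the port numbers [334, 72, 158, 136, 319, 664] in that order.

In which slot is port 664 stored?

Insert 334: h=4, slot 4 empty -> index 4.
Insert 72: h=1, slot 1 empty -> index 1.
Insert 158: h=4, slot 4 occupied -> index 5.
Insert 136: h=4, slots 4,5 occupied -> index 8.
Insert 319: h=10, slot 10 empty -> index 10.
Insert 664: h=4, slots 4,5,8 occupied -> index 2.
Table: [∅, 72, 664, ∅, 334, 158, ∅, ∅, 136, ∅, 319]

2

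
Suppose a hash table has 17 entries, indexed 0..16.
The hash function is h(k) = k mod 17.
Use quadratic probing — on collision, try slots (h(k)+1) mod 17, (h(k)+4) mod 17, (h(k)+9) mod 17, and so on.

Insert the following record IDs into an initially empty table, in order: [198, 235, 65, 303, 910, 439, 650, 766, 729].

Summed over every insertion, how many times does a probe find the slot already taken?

198 hashes to 11; slot 11 is free => place at 11.
235 hashes to 14; slot 14 is free => place at 14.
65 hashes to 14; 14 taken => place at 15.
303 hashes to 14; 14,15 taken => place at 1.
910 hashes to 9; slot 9 is free => place at 9.
439 hashes to 14; 14,15,1 taken => place at 6.
650 hashes to 4; slot 4 is free => place at 4.
766 hashes to 1; 1 taken => place at 2.
729 hashes to 15; 15 taken => place at 16.
Table: [—, 303, 766, —, 650, —, 439, —, —, 910, —, 198, —, —, 235, 65, 729]

8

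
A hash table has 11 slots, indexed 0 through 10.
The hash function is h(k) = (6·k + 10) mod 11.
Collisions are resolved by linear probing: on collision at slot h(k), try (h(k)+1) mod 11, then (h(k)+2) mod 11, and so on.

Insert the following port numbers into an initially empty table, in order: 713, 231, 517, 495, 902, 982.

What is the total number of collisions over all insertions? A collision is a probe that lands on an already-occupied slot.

Insert 713: h=9, slot 9 empty => index 9.
Insert 231: h=10, slot 10 empty => index 10.
Insert 517: h=10, slot 10 occupied => index 0.
Insert 495: h=10, slots 10,0 occupied => index 1.
Insert 902: h=10, slots 10,0,1 occupied => index 2.
Insert 982: h=6, slot 6 empty => index 6.
Table: [517, 495, 902, ., ., ., 982, ., ., 713, 231]

6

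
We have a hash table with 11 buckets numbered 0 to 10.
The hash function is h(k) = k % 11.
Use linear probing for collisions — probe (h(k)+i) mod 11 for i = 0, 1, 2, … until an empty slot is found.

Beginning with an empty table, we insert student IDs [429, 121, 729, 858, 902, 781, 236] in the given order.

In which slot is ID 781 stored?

429 hashes to 0; slot 0 is free => place at 0.
121 hashes to 0; 0 taken => place at 1.
729 hashes to 3; slot 3 is free => place at 3.
858 hashes to 0; 0,1 taken => place at 2.
902 hashes to 0; 0,1,2,3 taken => place at 4.
781 hashes to 0; 0,1,2,3,4 taken => place at 5.
236 hashes to 5; 5 taken => place at 6.
Table: [429, 121, 858, 729, 902, 781, 236, ., ., ., .]

5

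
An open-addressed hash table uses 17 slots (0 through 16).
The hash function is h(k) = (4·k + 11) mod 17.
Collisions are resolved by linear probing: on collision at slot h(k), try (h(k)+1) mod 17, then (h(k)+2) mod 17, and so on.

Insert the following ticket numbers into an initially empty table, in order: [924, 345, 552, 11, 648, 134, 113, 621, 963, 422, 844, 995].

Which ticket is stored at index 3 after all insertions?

134

Insert 924: h=1, slot 1 empty -> index 1.
Insert 345: h=14, slot 14 empty -> index 14.
Insert 552: h=9, slot 9 empty -> index 9.
Insert 11: h=4, slot 4 empty -> index 4.
Insert 648: h=2, slot 2 empty -> index 2.
Insert 134: h=3, slot 3 empty -> index 3.
Insert 113: h=4, slot 4 occupied -> index 5.
Insert 621: h=13, slot 13 empty -> index 13.
Insert 963: h=4, slots 4,5 occupied -> index 6.
Insert 422: h=16, slot 16 empty -> index 16.
Insert 844: h=4, slots 4,5,6 occupied -> index 7.
Insert 995: h=13, slots 13,14 occupied -> index 15.
Table: [., 924, 648, 134, 11, 113, 963, 844, ., 552, ., ., ., 621, 345, 995, 422]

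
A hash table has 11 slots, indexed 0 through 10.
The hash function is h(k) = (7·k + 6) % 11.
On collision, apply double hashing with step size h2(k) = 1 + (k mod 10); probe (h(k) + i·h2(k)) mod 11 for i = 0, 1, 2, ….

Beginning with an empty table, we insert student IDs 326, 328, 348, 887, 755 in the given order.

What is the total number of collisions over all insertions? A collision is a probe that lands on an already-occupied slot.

Insert 326: h=0, slot 0 empty => index 0.
Insert 328: h=3, slot 3 empty => index 3.
Insert 348: h=0, h2=9, slot 0 occupied => index 9.
Insert 887: h=0, h2=8, slot 0 occupied => index 8.
Insert 755: h=0, h2=6, slot 0 occupied => index 6.
Table: [326, ∅, ∅, 328, ∅, ∅, 755, ∅, 887, 348, ∅]

3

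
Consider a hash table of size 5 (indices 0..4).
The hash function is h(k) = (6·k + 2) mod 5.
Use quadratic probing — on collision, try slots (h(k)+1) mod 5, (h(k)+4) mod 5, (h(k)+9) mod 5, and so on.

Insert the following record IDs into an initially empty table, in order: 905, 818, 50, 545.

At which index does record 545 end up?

1

905 hashes to 2; slot 2 is free → place at 2.
818 hashes to 0; slot 0 is free → place at 0.
50 hashes to 2; 2 taken → place at 3.
545 hashes to 2; 2,3 taken → place at 1.
Table: [818, 545, 905, 50, -]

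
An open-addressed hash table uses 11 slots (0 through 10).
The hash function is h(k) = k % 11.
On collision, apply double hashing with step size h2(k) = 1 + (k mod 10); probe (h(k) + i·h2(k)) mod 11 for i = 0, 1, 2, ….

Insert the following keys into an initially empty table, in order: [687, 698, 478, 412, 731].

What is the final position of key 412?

687 hashes to 5; slot 5 is free → place at 5.
698 hashes to 5, h2=9; 5 taken → place at 3.
478 hashes to 5, h2=9; 5,3 taken → place at 1.
412 hashes to 5, h2=3; 5 taken → place at 8.
731 hashes to 5, h2=2; 5 taken → place at 7.
Table: [., 478, ., 698, ., 687, ., 731, 412, ., .]

8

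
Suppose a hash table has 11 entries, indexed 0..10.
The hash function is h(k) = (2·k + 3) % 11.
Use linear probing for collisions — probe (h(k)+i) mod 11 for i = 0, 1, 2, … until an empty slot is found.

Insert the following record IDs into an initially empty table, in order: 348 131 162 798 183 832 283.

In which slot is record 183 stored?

348: h=6 -> slot 6
131: h=1 -> slot 1
162: h=8 -> slot 8
798: h=4 -> slot 4
183: h=6, probe 6,7 -> slot 7
832: h=6, probe 6,7,8,9 -> slot 9
283: h=8, probe 8,9,10 -> slot 10
Table: [∅, 131, ∅, ∅, 798, ∅, 348, 183, 162, 832, 283]

7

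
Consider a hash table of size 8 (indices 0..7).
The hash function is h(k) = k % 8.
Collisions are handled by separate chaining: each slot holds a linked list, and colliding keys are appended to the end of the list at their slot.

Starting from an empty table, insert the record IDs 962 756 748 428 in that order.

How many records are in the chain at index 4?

3

Insert 962: h=2, bucket 2 empty → new chain.
Insert 756: h=4, bucket 4 empty → new chain.
Insert 748: h=4, bucket 4 nonempty → append to chain.
Insert 428: h=4, bucket 4 nonempty → append to chain.
Final buckets:
0: .
1: .
2: 962
3: .
4: 756 -> 748 -> 428
5: .
6: .
7: .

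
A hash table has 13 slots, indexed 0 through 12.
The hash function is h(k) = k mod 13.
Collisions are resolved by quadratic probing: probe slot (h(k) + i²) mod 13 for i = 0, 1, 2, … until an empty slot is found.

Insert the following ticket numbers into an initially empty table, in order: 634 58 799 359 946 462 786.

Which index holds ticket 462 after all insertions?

634: h=10 → slot 10
58: h=6 → slot 6
799: h=6, probe 6,7 → slot 7
359: h=8 → slot 8
946: h=10, probe 10,11 → slot 11
462: h=7, probe 7,8,11,3 → slot 3
786: h=6, probe 6,7,10,2 → slot 2
Table: [∅, ∅, 786, 462, ∅, ∅, 58, 799, 359, ∅, 634, 946, ∅]

3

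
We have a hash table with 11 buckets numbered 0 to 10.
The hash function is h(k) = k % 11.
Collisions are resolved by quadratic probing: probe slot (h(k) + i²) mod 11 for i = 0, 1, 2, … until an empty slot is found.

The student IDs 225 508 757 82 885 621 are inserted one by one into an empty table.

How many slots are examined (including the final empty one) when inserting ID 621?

225 hashes to 5; slot 5 is free → place at 5.
508 hashes to 2; slot 2 is free → place at 2.
757 hashes to 9; slot 9 is free → place at 9.
82 hashes to 5; 5 taken → place at 6.
885 hashes to 5; 5,6,9 taken → place at 3.
621 hashes to 5; 5,6,9,3 taken → place at 10.
Table: [—, —, 508, 885, —, 225, 82, —, —, 757, 621]

5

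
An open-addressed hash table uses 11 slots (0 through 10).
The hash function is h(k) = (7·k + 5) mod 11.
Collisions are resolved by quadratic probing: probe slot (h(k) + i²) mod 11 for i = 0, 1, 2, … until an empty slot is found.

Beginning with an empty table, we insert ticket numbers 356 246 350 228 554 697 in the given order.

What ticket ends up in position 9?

697

356: h=0 => slot 0
246: h=0, probe 0,1 => slot 1
350: h=2 => slot 2
228: h=6 => slot 6
554: h=0, probe 0,1,4 => slot 4
697: h=0, probe 0,1,4,9 => slot 9
Table: [356, 246, 350, ∅, 554, ∅, 228, ∅, ∅, 697, ∅]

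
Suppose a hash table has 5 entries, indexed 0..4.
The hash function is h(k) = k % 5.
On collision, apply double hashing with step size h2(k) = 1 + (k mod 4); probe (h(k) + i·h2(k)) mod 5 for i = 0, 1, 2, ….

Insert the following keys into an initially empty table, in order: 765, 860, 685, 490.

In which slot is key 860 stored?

765 hashes to 0; slot 0 is free => place at 0.
860 hashes to 0, h2=1; 0 taken => place at 1.
685 hashes to 0, h2=2; 0 taken => place at 2.
490 hashes to 0, h2=3; 0 taken => place at 3.
Table: [765, 860, 685, 490, ∅]

1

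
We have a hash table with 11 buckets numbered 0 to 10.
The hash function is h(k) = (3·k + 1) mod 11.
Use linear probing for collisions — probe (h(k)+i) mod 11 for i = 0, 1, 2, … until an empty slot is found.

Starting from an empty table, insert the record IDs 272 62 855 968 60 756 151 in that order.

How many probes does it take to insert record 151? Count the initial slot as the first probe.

Insert 272: h=3, slot 3 empty → index 3.
Insert 62: h=0, slot 0 empty → index 0.
Insert 855: h=3, slot 3 occupied → index 4.
Insert 968: h=1, slot 1 empty → index 1.
Insert 60: h=5, slot 5 empty → index 5.
Insert 756: h=3, slots 3,4,5 occupied → index 6.
Insert 151: h=3, slots 3,4,5,6 occupied → index 7.
Table: [62, 968, _, 272, 855, 60, 756, 151, _, _, _]

5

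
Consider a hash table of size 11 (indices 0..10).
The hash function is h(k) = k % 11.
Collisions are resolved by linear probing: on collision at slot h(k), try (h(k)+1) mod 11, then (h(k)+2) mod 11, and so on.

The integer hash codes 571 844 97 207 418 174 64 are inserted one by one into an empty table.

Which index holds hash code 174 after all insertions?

2

Insert 571: h=10, slot 10 empty -> index 10.
Insert 844: h=8, slot 8 empty -> index 8.
Insert 97: h=9, slot 9 empty -> index 9.
Insert 207: h=9, slots 9,10 occupied -> index 0.
Insert 418: h=0, slot 0 occupied -> index 1.
Insert 174: h=9, slots 9,10,0,1 occupied -> index 2.
Insert 64: h=9, slots 9,10,0,1,2 occupied -> index 3.
Table: [207, 418, 174, 64, —, —, —, —, 844, 97, 571]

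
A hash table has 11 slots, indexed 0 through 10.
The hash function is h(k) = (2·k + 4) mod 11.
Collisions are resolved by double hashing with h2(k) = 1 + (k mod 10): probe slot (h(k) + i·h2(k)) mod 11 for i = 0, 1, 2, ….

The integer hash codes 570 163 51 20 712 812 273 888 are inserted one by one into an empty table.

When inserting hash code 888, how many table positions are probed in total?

3

570: h=0 -> slot 0
163: h=0, h2=4, probe 0,4 -> slot 4
51: h=7 -> slot 7
20: h=0, h2=1, probe 0,1 -> slot 1
712: h=9 -> slot 9
812: h=0, h2=3, probe 0,3 -> slot 3
273: h=0, h2=4, probe 0,4,8 -> slot 8
888: h=9, h2=9, probe 9,7,5 -> slot 5
Table: [570, 20, ., 812, 163, 888, ., 51, 273, 712, .]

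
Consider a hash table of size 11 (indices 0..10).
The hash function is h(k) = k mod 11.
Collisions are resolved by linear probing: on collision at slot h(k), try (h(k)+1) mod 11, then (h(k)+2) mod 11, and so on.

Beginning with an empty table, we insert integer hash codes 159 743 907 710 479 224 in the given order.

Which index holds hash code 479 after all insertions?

Insert 159: h=5, slot 5 empty -> index 5.
Insert 743: h=6, slot 6 empty -> index 6.
Insert 907: h=5, slots 5,6 occupied -> index 7.
Insert 710: h=6, slots 6,7 occupied -> index 8.
Insert 479: h=6, slots 6,7,8 occupied -> index 9.
Insert 224: h=4, slot 4 empty -> index 4.
Table: [-, -, -, -, 224, 159, 743, 907, 710, 479, -]

9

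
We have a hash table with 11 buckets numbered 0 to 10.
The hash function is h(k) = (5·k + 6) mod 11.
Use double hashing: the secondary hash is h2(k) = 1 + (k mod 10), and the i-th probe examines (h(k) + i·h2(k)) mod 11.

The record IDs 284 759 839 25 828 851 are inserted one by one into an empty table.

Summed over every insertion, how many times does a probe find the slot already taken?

2

284: h=7 => slot 7
759: h=6 => slot 6
839: h=10 => slot 10
25: h=10, h2=6, probe 10,5 => slot 5
828: h=10, h2=9, probe 10,8 => slot 8
851: h=4 => slot 4
Table: [-, -, -, -, 851, 25, 759, 284, 828, -, 839]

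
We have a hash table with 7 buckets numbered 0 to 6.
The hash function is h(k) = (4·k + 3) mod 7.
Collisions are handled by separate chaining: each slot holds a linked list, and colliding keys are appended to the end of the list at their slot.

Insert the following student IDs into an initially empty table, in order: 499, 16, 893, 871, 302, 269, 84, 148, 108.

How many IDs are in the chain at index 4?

2

Insert 499: h=4, bucket 4 empty -> new chain.
Insert 16: h=4, bucket 4 nonempty -> append to chain.
Insert 893: h=5, bucket 5 empty -> new chain.
Insert 871: h=1, bucket 1 empty -> new chain.
Insert 302: h=0, bucket 0 empty -> new chain.
Insert 269: h=1, bucket 1 nonempty -> append to chain.
Insert 84: h=3, bucket 3 empty -> new chain.
Insert 148: h=0, bucket 0 nonempty -> append to chain.
Insert 108: h=1, bucket 1 nonempty -> append to chain.
Final buckets:
0: 302 -> 148
1: 871 -> 269 -> 108
2: _
3: 84
4: 499 -> 16
5: 893
6: _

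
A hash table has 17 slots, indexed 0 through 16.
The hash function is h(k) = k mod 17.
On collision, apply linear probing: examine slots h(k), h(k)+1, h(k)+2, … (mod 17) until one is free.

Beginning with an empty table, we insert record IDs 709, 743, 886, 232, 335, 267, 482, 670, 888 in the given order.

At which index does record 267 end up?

709: h=12 → slot 12
743: h=12, probe 12,13 → slot 13
886: h=2 → slot 2
232: h=11 → slot 11
335: h=12, probe 12,13,14 → slot 14
267: h=12, probe 12,13,14,15 → slot 15
482: h=6 → slot 6
670: h=7 → slot 7
888: h=4 → slot 4
Table: [_, _, 886, _, 888, _, 482, 670, _, _, _, 232, 709, 743, 335, 267, _]

15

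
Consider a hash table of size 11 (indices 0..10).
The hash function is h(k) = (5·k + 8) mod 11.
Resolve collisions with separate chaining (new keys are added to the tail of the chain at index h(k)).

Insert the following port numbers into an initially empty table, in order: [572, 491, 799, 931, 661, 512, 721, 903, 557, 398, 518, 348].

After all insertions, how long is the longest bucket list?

572 → bucket 8
491 → bucket 10
799 → bucket 10 (collision)
931 → bucket 10 (collision)
661 → bucket 2
512 → bucket 5
721 → bucket 5 (collision)
903 → bucket 2 (collision)
557 → bucket 10 (collision)
398 → bucket 7
518 → bucket 2 (collision)
348 → bucket 10 (collision)
Final buckets:
0: .
1: .
2: 661 -> 903 -> 518
3: .
4: .
5: 512 -> 721
6: .
7: 398
8: 572
9: .
10: 491 -> 799 -> 931 -> 557 -> 348

5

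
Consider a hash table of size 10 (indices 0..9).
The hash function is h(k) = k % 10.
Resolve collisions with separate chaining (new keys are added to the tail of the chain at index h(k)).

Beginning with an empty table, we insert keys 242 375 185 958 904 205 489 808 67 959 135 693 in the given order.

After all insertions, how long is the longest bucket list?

Insert 242: h=2, bucket 2 empty → new chain.
Insert 375: h=5, bucket 5 empty → new chain.
Insert 185: h=5, bucket 5 nonempty → append to chain.
Insert 958: h=8, bucket 8 empty → new chain.
Insert 904: h=4, bucket 4 empty → new chain.
Insert 205: h=5, bucket 5 nonempty → append to chain.
Insert 489: h=9, bucket 9 empty → new chain.
Insert 808: h=8, bucket 8 nonempty → append to chain.
Insert 67: h=7, bucket 7 empty → new chain.
Insert 959: h=9, bucket 9 nonempty → append to chain.
Insert 135: h=5, bucket 5 nonempty → append to chain.
Insert 693: h=3, bucket 3 empty → new chain.
Final buckets:
0: -
1: -
2: 242
3: 693
4: 904
5: 375 -> 185 -> 205 -> 135
6: -
7: 67
8: 958 -> 808
9: 489 -> 959

4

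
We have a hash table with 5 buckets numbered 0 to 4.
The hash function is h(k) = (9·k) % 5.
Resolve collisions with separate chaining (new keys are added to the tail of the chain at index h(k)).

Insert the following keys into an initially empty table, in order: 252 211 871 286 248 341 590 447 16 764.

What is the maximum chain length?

5

Insert 252: h=3, bucket 3 empty -> new chain.
Insert 211: h=4, bucket 4 empty -> new chain.
Insert 871: h=4, bucket 4 nonempty -> append to chain.
Insert 286: h=4, bucket 4 nonempty -> append to chain.
Insert 248: h=2, bucket 2 empty -> new chain.
Insert 341: h=4, bucket 4 nonempty -> append to chain.
Insert 590: h=0, bucket 0 empty -> new chain.
Insert 447: h=3, bucket 3 nonempty -> append to chain.
Insert 16: h=4, bucket 4 nonempty -> append to chain.
Insert 764: h=1, bucket 1 empty -> new chain.
Final buckets:
0: 590
1: 764
2: 248
3: 252 -> 447
4: 211 -> 871 -> 286 -> 341 -> 16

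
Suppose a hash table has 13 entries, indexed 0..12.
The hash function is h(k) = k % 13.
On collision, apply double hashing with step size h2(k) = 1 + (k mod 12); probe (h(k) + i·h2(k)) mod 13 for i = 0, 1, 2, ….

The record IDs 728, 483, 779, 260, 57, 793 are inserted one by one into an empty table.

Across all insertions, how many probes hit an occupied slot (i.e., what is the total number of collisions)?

728 hashes to 0; slot 0 is free -> place at 0.
483 hashes to 2; slot 2 is free -> place at 2.
779 hashes to 12; slot 12 is free -> place at 12.
260 hashes to 0, h2=9; 0 taken -> place at 9.
57 hashes to 5; slot 5 is free -> place at 5.
793 hashes to 0, h2=2; 0,2 taken -> place at 4.
Table: [728, _, 483, _, 793, 57, _, _, _, 260, _, _, 779]

3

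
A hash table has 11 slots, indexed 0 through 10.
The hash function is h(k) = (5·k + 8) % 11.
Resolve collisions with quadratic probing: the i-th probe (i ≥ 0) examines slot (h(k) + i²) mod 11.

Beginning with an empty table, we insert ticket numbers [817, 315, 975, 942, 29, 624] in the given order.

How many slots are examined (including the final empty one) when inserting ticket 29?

4

817 hashes to 1; slot 1 is free → place at 1.
315 hashes to 10; slot 10 is free → place at 10.
975 hashes to 10; 10 taken → place at 0.
942 hashes to 10; 10,0 taken → place at 3.
29 hashes to 10; 10,0,3 taken → place at 8.
624 hashes to 4; slot 4 is free → place at 4.
Table: [975, 817, ., 942, 624, ., ., ., 29, ., 315]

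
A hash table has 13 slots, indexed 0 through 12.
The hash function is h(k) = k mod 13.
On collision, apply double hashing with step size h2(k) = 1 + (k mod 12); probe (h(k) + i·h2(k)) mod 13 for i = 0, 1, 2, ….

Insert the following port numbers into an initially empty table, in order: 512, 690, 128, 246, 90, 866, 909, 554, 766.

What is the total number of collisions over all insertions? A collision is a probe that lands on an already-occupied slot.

Insert 512: h=5, slot 5 empty -> index 5.
Insert 690: h=1, slot 1 empty -> index 1.
Insert 128: h=11, slot 11 empty -> index 11.
Insert 246: h=12, slot 12 empty -> index 12.
Insert 90: h=12, h2=7, slot 12 occupied -> index 6.
Insert 866: h=8, slot 8 empty -> index 8.
Insert 909: h=12, h2=10, slot 12 occupied -> index 9.
Insert 554: h=8, h2=3, slots 8,11,1 occupied -> index 4.
Insert 766: h=12, h2=11, slot 12 occupied -> index 10.
Table: [_, 690, _, _, 554, 512, 90, _, 866, 909, 766, 128, 246]

6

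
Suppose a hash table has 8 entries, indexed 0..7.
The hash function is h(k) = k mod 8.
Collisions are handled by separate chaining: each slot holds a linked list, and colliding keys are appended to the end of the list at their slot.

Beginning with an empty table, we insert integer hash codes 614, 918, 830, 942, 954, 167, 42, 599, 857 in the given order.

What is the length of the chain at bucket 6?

614 → bucket 6
918 → bucket 6 (collision)
830 → bucket 6 (collision)
942 → bucket 6 (collision)
954 → bucket 2
167 → bucket 7
42 → bucket 2 (collision)
599 → bucket 7 (collision)
857 → bucket 1
Final buckets:
0: -
1: 857
2: 954 -> 42
3: -
4: -
5: -
6: 614 -> 918 -> 830 -> 942
7: 167 -> 599

4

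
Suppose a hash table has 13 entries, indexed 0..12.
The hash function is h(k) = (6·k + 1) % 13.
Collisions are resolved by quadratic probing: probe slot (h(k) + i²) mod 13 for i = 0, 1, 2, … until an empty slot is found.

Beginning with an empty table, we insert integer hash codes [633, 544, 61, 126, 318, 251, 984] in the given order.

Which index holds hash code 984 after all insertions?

6

633 hashes to 3; slot 3 is free → place at 3.
544 hashes to 2; slot 2 is free → place at 2.
61 hashes to 3; 3 taken → place at 4.
126 hashes to 3; 3,4 taken → place at 7.
318 hashes to 11; slot 11 is free → place at 11.
251 hashes to 12; slot 12 is free → place at 12.
984 hashes to 3; 3,4,7,12 taken → place at 6.
Table: [∅, ∅, 544, 633, 61, ∅, 984, 126, ∅, ∅, ∅, 318, 251]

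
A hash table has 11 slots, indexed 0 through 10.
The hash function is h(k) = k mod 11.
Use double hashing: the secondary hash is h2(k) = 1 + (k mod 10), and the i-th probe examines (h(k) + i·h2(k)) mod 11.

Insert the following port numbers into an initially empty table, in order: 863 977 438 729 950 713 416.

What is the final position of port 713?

2

863: h=5 => slot 5
977: h=9 => slot 9
438: h=9, h2=9, probe 9,7 => slot 7
729: h=3 => slot 3
950: h=4 => slot 4
713: h=9, h2=4, probe 9,2 => slot 2
416: h=9, h2=7, probe 9,5,1 => slot 1
Table: [-, 416, 713, 729, 950, 863, -, 438, -, 977, -]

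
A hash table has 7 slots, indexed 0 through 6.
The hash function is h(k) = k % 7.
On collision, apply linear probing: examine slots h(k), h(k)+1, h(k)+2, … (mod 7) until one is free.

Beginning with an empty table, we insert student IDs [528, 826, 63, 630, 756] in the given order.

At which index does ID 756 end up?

4

Insert 528: h=3, slot 3 empty -> index 3.
Insert 826: h=0, slot 0 empty -> index 0.
Insert 63: h=0, slot 0 occupied -> index 1.
Insert 630: h=0, slots 0,1 occupied -> index 2.
Insert 756: h=0, slots 0,1,2,3 occupied -> index 4.
Table: [826, 63, 630, 528, 756, _, _]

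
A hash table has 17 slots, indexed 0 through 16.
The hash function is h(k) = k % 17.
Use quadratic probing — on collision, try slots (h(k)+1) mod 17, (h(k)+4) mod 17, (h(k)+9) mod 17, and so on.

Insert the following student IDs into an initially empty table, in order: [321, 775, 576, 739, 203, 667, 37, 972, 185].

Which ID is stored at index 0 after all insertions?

203

Insert 321: h=15, slot 15 empty → index 15.
Insert 775: h=10, slot 10 empty → index 10.
Insert 576: h=15, slot 15 occupied → index 16.
Insert 739: h=8, slot 8 empty → index 8.
Insert 203: h=16, slot 16 occupied → index 0.
Insert 667: h=4, slot 4 empty → index 4.
Insert 37: h=3, slot 3 empty → index 3.
Insert 972: h=3, slots 3,4 occupied → index 7.
Insert 185: h=15, slots 15,16 occupied → index 2.
Table: [203, ∅, 185, 37, 667, ∅, ∅, 972, 739, ∅, 775, ∅, ∅, ∅, ∅, 321, 576]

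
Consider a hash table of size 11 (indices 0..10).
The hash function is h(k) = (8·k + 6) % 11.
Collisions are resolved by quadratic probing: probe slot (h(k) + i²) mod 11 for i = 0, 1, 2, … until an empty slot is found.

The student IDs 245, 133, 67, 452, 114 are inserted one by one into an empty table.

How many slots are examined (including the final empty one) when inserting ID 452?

3

245 hashes to 8; slot 8 is free => place at 8.
133 hashes to 3; slot 3 is free => place at 3.
67 hashes to 3; 3 taken => place at 4.
452 hashes to 3; 3,4 taken => place at 7.
114 hashes to 5; slot 5 is free => place at 5.
Table: [_, _, _, 133, 67, 114, _, 452, 245, _, _]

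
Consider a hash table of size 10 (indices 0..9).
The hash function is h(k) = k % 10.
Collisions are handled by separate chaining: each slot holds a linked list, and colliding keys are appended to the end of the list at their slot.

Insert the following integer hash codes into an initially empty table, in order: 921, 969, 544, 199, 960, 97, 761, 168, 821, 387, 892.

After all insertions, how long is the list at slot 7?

2

Insert 921: h=1, bucket 1 empty -> new chain.
Insert 969: h=9, bucket 9 empty -> new chain.
Insert 544: h=4, bucket 4 empty -> new chain.
Insert 199: h=9, bucket 9 nonempty -> append to chain.
Insert 960: h=0, bucket 0 empty -> new chain.
Insert 97: h=7, bucket 7 empty -> new chain.
Insert 761: h=1, bucket 1 nonempty -> append to chain.
Insert 168: h=8, bucket 8 empty -> new chain.
Insert 821: h=1, bucket 1 nonempty -> append to chain.
Insert 387: h=7, bucket 7 nonempty -> append to chain.
Insert 892: h=2, bucket 2 empty -> new chain.
Final buckets:
0: 960
1: 921 -> 761 -> 821
2: 892
3: _
4: 544
5: _
6: _
7: 97 -> 387
8: 168
9: 969 -> 199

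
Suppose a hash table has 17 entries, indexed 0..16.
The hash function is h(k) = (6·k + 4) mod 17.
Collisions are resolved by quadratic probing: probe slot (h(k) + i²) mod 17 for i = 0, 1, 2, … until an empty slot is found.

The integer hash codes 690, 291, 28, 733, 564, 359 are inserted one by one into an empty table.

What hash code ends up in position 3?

690: h=13 → slot 13
291: h=16 → slot 16
28: h=2 → slot 2
733: h=16, probe 16,0 → slot 0
564: h=5 → slot 5
359: h=16, probe 16,0,3 → slot 3
Table: [733, ∅, 28, 359, ∅, 564, ∅, ∅, ∅, ∅, ∅, ∅, ∅, 690, ∅, ∅, 291]

359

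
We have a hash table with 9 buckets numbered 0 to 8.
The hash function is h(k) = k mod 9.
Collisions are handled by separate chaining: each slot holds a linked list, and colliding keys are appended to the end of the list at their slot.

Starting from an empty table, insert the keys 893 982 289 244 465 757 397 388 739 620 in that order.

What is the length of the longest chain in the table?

7

893 → bucket 2
982 → bucket 1
289 → bucket 1 (collision)
244 → bucket 1 (collision)
465 → bucket 6
757 → bucket 1 (collision)
397 → bucket 1 (collision)
388 → bucket 1 (collision)
739 → bucket 1 (collision)
620 → bucket 8
Final buckets:
0: —
1: 982 -> 289 -> 244 -> 757 -> 397 -> 388 -> 739
2: 893
3: —
4: —
5: —
6: 465
7: —
8: 620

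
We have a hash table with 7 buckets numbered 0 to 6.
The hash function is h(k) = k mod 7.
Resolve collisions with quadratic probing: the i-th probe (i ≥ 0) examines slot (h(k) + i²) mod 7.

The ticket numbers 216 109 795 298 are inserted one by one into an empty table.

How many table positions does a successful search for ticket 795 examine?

2

Insert 216: h=6, slot 6 empty → index 6.
Insert 109: h=4, slot 4 empty → index 4.
Insert 795: h=4, slot 4 occupied → index 5.
Insert 298: h=4, slots 4,5 occupied → index 1.
Table: [-, 298, -, -, 109, 795, 216]
Lookup 795: h=4, probe 4,5 → found at 5.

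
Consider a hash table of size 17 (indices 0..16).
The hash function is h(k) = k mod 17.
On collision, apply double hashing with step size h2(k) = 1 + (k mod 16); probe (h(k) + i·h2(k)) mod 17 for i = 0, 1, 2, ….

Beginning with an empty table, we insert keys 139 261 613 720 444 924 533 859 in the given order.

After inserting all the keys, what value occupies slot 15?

Insert 139: h=3, slot 3 empty => index 3.
Insert 261: h=6, slot 6 empty => index 6.
Insert 613: h=1, slot 1 empty => index 1.
Insert 720: h=6, h2=1, slot 6 occupied => index 7.
Insert 444: h=2, slot 2 empty => index 2.
Insert 924: h=6, h2=13, slots 6,2 occupied => index 15.
Insert 533: h=6, h2=6, slot 6 occupied => index 12.
Insert 859: h=9, slot 9 empty => index 9.
Table: [—, 613, 444, 139, —, —, 261, 720, —, 859, —, —, 533, —, —, 924, —]

924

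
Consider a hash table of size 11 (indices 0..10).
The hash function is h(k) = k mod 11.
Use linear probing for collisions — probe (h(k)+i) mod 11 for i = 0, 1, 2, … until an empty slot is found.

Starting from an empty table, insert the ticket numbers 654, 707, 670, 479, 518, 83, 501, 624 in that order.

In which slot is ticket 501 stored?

8

654 hashes to 5; slot 5 is free → place at 5.
707 hashes to 3; slot 3 is free → place at 3.
670 hashes to 10; slot 10 is free → place at 10.
479 hashes to 6; slot 6 is free → place at 6.
518 hashes to 1; slot 1 is free → place at 1.
83 hashes to 6; 6 taken → place at 7.
501 hashes to 6; 6,7 taken → place at 8.
624 hashes to 8; 8 taken → place at 9.
Table: [., 518, ., 707, ., 654, 479, 83, 501, 624, 670]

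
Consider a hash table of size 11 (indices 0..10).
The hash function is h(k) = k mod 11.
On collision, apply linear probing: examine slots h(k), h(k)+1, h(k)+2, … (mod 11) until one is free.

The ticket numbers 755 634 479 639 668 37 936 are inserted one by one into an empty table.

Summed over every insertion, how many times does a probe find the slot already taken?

3

755 hashes to 7; slot 7 is free => place at 7.
634 hashes to 7; 7 taken => place at 8.
479 hashes to 6; slot 6 is free => place at 6.
639 hashes to 1; slot 1 is free => place at 1.
668 hashes to 8; 8 taken => place at 9.
37 hashes to 4; slot 4 is free => place at 4.
936 hashes to 1; 1 taken => place at 2.
Table: [., 639, 936, ., 37, ., 479, 755, 634, 668, .]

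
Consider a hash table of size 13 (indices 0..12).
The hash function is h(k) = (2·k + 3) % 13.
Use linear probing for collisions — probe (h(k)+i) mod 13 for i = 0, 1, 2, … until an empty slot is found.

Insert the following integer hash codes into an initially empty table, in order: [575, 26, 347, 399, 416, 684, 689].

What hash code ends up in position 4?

575 hashes to 9; slot 9 is free -> place at 9.
26 hashes to 3; slot 3 is free -> place at 3.
347 hashes to 8; slot 8 is free -> place at 8.
399 hashes to 8; 8,9 taken -> place at 10.
416 hashes to 3; 3 taken -> place at 4.
684 hashes to 6; slot 6 is free -> place at 6.
689 hashes to 3; 3,4 taken -> place at 5.
Table: [-, -, -, 26, 416, 689, 684, -, 347, 575, 399, -, -]

416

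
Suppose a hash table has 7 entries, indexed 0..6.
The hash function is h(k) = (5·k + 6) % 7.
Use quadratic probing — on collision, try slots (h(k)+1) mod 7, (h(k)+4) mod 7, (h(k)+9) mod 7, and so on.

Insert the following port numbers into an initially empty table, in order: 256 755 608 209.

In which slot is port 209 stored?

3

256: h=5 → slot 5
755: h=1 → slot 1
608: h=1, probe 1,2 → slot 2
209: h=1, probe 1,2,5,3 → slot 3
Table: [-, 755, 608, 209, -, 256, -]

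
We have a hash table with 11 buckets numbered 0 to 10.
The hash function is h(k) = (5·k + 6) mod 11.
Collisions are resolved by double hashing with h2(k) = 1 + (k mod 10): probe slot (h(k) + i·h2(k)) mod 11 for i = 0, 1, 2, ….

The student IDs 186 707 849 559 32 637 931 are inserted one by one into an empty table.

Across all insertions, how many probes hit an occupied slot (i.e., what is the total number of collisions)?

186: h=1 → slot 1
707: h=10 → slot 10
849: h=5 → slot 5
559: h=7 → slot 7
32: h=1, h2=3, probe 1,4 → slot 4
637: h=1, h2=8, probe 1,9 → slot 9
931: h=8 → slot 8
Table: [., 186, ., ., 32, 849, ., 559, 931, 637, 707]

2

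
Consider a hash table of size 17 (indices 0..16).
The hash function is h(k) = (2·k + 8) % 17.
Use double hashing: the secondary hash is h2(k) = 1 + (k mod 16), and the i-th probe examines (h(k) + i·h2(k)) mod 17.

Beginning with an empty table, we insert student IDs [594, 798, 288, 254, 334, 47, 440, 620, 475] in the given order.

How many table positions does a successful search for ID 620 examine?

2

594 hashes to 6; slot 6 is free -> place at 6.
798 hashes to 6, h2=15; 6 taken -> place at 4.
288 hashes to 6, h2=1; 6 taken -> place at 7.
254 hashes to 6, h2=15; 6,4 taken -> place at 2.
334 hashes to 13; slot 13 is free -> place at 13.
47 hashes to 0; slot 0 is free -> place at 0.
440 hashes to 4, h2=9; 4,13 taken -> place at 5.
620 hashes to 7, h2=13; 7 taken -> place at 3.
475 hashes to 6, h2=12; 6 taken -> place at 1.
Table: [47, 475, 254, 620, 798, 440, 594, 288, —, —, —, —, —, 334, —, —, —]
Lookup 620: h=7, h2=13, probe 7,3 → found at 3.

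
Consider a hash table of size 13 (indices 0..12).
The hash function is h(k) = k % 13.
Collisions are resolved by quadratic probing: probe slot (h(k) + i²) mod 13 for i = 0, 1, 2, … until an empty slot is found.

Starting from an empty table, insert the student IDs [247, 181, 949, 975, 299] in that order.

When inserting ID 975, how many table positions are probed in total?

Insert 247: h=0, slot 0 empty → index 0.
Insert 181: h=12, slot 12 empty → index 12.
Insert 949: h=0, slot 0 occupied → index 1.
Insert 975: h=0, slots 0,1 occupied → index 4.
Insert 299: h=0, slots 0,1,4 occupied → index 9.
Table: [247, 949, ., ., 975, ., ., ., ., 299, ., ., 181]

3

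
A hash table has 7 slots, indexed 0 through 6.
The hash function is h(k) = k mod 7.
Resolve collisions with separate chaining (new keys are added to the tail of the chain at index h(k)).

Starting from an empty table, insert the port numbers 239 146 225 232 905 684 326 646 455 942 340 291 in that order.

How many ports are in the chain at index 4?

Insert 239: h=1, bucket 1 empty → new chain.
Insert 146: h=6, bucket 6 empty → new chain.
Insert 225: h=1, bucket 1 nonempty → append to chain.
Insert 232: h=1, bucket 1 nonempty → append to chain.
Insert 905: h=2, bucket 2 empty → new chain.
Insert 684: h=5, bucket 5 empty → new chain.
Insert 326: h=4, bucket 4 empty → new chain.
Insert 646: h=2, bucket 2 nonempty → append to chain.
Insert 455: h=0, bucket 0 empty → new chain.
Insert 942: h=4, bucket 4 nonempty → append to chain.
Insert 340: h=4, bucket 4 nonempty → append to chain.
Insert 291: h=4, bucket 4 nonempty → append to chain.
Final buckets:
0: 455
1: 239 -> 225 -> 232
2: 905 -> 646
3: ∅
4: 326 -> 942 -> 340 -> 291
5: 684
6: 146

4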